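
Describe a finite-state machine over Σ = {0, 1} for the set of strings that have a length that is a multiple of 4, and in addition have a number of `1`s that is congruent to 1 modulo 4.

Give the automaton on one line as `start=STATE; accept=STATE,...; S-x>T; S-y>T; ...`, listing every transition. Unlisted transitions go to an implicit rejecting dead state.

start=A; accept=K; A-0>B; A-1>C; B-0>D; B-1>E; C-0>E; C-1>F; D-0>G; D-1>H; E-0>H; E-1>I; F-0>I; F-1>J; G-0>A; G-1>K; H-0>K; H-1>L; I-0>L; I-1>M; J-0>M; J-1>A; K-0>C; K-1>N; L-0>N; L-1>O; M-0>O; M-1>B; N-0>F; N-1>P; O-0>P; O-1>D; P-0>J; P-1>G

Build one automaton per condition and run them in lockstep. The first has 4 states tracking the input length modulo 4; the second has 4 states tracking the count of `1`s modulo 4. A product state is a pair (one from each), accepting exactly when both do.
A 16-state machine:
       0  1 
>  A   B  C 
   B   D  E 
   C   E  F 
   D   G  H 
   E   H  I 
   F   I  J 
   G   A  K 
   H   K  L 
   I   L  M 
   J   M  A 
 * K   C  N 
   L   N  O 
   M   O  B 
   N   F  P 
   O   P  D 
   P   J  G 
(> = start, * = accepting)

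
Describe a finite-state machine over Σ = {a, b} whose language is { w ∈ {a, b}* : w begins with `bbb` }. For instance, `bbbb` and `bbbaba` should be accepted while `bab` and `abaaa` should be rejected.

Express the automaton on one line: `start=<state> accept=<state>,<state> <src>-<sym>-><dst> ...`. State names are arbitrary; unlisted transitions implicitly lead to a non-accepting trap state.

Walk along `bbb` while the input agrees: from S0 take `b` to S1, and so on. Any deviation drops to the rejecting sink S4. Once S3 is reached the prefix is confirmed and every continuation is accepted.
With 5 states:
        a   b  
>  S0   S4  S1 
   S1   S4  S2 
   S2   S4  S3 
 * S3   S3  S3 
   S4   S4  S4 
(> = start, * = accepting)

start=S0 accept=S3 S0-a->S4 S0-b->S1 S1-a->S4 S1-b->S2 S2-a->S4 S2-b->S3 S3-a->S3 S3-b->S3 S4-a->S4 S4-b->S4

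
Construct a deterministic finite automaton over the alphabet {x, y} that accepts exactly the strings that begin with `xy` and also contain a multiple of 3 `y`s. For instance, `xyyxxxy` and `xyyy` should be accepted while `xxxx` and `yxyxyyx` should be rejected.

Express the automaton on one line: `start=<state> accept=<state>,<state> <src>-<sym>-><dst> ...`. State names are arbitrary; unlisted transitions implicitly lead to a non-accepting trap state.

start=q0 accept=q7 q0-x->q1 q0-y->q2 q1-x->q3 q1-y->q4 q2-x->q2 q2-y->q5 q3-x->q3 q3-y->q2 q4-x->q4 q4-y->q6 q5-x->q5 q5-y->q3 q6-x->q6 q6-y->q7 q7-x->q7 q7-y->q4

Handle the two conditions separately and then intersect. One (4 states) tracks whether the input so far still matches the prefix `xy`; the other (3 states) tracks the count of `y`s modulo 3. Each combined state is a pair, one component from each; accept when both components accept.
8 states suffice.
        x   y  
>  q0   q1  q2 
   q1   q3  q4 
   q2   q2  q5 
   q3   q3  q2 
   q4   q4  q6 
   q5   q5  q3 
   q6   q6  q7 
 * q7   q7  q4 
(> = start, * = accepting)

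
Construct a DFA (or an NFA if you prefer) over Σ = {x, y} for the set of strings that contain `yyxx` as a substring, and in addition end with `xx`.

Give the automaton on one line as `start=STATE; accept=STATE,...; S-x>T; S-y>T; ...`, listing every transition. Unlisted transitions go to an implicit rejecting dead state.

Handle the two conditions separately and then intersect. The first has 5 states tracking whether and how much of `yyxx` has been seen; the second has 3 states tracking how much of the suffix `xx` has currently been matched. A product state is a pair (one from each), accepting exactly when both do. Minimizing collapses redundant product states.
7 states suffice.
        x   y  
>  q0   q0  q1 
   q1   q0  q2 
   q2   q3  q2 
   q3   q4  q1 
 * q4   q4  q5 
   q5   q6  q5 
   q6   q4  q5 
(> = start, * = accepting)

start=q0; accept=q4; q0-x>q0; q0-y>q1; q1-x>q0; q1-y>q2; q2-x>q3; q2-y>q2; q3-x>q4; q3-y>q1; q4-x>q4; q4-y>q5; q5-x>q6; q5-y>q5; q6-x>q4; q6-y>q5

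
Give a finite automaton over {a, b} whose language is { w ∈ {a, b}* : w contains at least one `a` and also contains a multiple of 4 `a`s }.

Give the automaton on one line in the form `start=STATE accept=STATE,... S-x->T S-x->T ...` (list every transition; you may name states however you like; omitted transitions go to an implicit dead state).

Build one automaton per condition and run them in lockstep. The first has 3 states tracking the count of `a`s, saturating at 2; the second has 4 states tracking the count of `a`s modulo 4. A product state is a pair (one from each), accepting exactly when both do. Equivalent product states are then merged.
With 5 states:
        a   b  
>  q0   q1  q0 
   q1   q2  q1 
   q2   q3  q2 
   q3   q4  q3 
 * q4   q1  q4 
(> = start, * = accepting)

start=q0 accept=q4 q0-a->q1 q0-b->q0 q1-a->q2 q1-b->q1 q2-a->q3 q2-b->q2 q3-a->q4 q3-b->q3 q4-a->q1 q4-b->q4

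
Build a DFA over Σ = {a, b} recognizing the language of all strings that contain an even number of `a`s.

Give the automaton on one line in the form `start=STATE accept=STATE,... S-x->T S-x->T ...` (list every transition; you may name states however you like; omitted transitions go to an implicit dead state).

The only thing that matters is how many `a`s have appeared, reduced mod 2. Use one state per residue: q0 for 0, …, q1 for 1. Reading `a` moves to the next residue; anything else stays put. q0 is accepting.
With 2 states:
        a   b  
>* q0   q1  q0 
   q1   q0  q1 
(> = start, * = accepting)

start=q0 accept=q0 q0-a->q1 q0-b->q0 q1-a->q0 q1-b->q1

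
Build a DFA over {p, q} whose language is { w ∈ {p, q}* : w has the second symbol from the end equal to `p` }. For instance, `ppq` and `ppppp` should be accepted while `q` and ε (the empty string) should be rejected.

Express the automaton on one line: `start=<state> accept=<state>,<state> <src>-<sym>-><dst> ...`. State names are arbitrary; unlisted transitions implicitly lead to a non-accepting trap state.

Because acceptance depends on a position counted from the end, the machine has to buffer the most recent 2 symbols. Make each state the string of the last up-to-2 symbols read; on input `x` shift the window left and append `x`. Accept when the buffered window has length 2 and begins with `p`.
        p   q  
>  S0   S1  S2 
   S1   S3  S4 
   S2   S5  S6 
 * S3   S3  S4 
 * S4   S5  S6 
   S5   S3  S4 
   S6   S5  S6 
(> = start, * = accepting)

start=S0 accept=S3,S4 S0-p->S1 S0-q->S2 S1-p->S3 S1-q->S4 S2-p->S5 S2-q->S6 S3-p->S3 S3-q->S4 S4-p->S5 S4-q->S6 S5-p->S3 S5-q->S4 S6-p->S5 S6-q->S6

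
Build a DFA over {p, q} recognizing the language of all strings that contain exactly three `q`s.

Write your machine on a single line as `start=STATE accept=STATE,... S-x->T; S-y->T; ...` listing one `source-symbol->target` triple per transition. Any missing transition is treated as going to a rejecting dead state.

start=S0; accept=S3; S0-p->S0; S0-q->S1; S1-p->S1; S1-q->S2; S2-p->S2; S2-q->S3; S3-p->S3; S3-q->S4; S4-p->S4; S4-q->S4

Only the number of `q`s matters, and only up to 4. Make a chain S0 → S1 → S2 → S3 → S4 advanced by each `q` (with S4 absorbing); every other symbol self-loops. The accepting set is {S3}.
5 states suffice.
        p   q  
>  S0   S0  S1 
   S1   S1  S2 
   S2   S2  S3 
 * S3   S3  S4 
   S4   S4  S4 
(> = start, * = accepting)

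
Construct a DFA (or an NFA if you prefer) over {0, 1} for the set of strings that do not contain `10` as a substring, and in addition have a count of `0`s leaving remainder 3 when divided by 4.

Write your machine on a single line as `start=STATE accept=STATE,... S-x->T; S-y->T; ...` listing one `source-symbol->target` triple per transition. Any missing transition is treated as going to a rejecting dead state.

Handle the two conditions separately and then intersect. One (3 states) tracks partial matches of the forbidden pattern `10`; the other (4 states) tracks the count of `0`s modulo 4. Each combined state is a pair, one component from each; accept when both components accept. Minimizing collapses redundant product states.
       0  1 
>  A   B  C 
   B   D  C 
   C   C  C 
   D   E  C 
 * E   A  F 
 * F   C  F 
(> = start, * = accepting)

start=A; accept=E,F; A-0->B; A-1->C; B-0->D; B-1->C; C-0->C; C-1->C; D-0->E; D-1->C; E-0->A; E-1->F; F-0->C; F-1->F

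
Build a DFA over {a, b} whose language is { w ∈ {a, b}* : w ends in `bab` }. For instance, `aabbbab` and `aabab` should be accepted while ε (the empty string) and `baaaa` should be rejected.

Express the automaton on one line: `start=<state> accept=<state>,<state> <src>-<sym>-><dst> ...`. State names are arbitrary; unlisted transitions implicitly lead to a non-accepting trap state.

start=s0 accept=s3 s0-a->s0 s0-b->s1 s1-a->s2 s1-b->s1 s2-a->s0 s2-b->s3 s3-a->s2 s3-b->s1

Remember how much of `bab` the current input suffix matches. State s0 means no match yet; s1 means the last symbol is `b`; s2 means the last 2 symbols are `ba`; s3 means the last 3 symbols are `bab`. Only s3 accepts. On a mismatch, fall back to the longest proper suffix that is still a prefix of `bab`.
With 4 states:
        a   b  
>  s0   s0  s1 
   s1   s2  s1 
   s2   s0  s3 
 * s3   s2  s1 
(> = start, * = accepting)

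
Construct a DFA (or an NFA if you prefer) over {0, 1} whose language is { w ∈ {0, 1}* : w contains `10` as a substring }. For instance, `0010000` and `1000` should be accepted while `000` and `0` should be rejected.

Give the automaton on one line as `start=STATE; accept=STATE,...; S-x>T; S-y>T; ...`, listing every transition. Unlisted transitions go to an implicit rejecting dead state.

start=A; accept=C; A-0>A; A-1>B; B-0>C; B-1>B; C-0>C; C-1>C

States A..B record the length of the longest prefix of `10` that matches the current input suffix. Reaching C means `10` has been seen, and we stay there forever. Accept from C.
3 states suffice.
       0  1 
>  A   A  B 
   B   C  B 
 * C   C  C 
(> = start, * = accepting)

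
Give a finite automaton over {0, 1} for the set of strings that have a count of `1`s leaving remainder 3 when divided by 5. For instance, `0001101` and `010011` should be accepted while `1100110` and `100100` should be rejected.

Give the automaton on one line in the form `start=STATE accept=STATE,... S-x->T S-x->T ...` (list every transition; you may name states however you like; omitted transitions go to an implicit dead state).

start=S0 accept=S3 S0-0->S0 S0-1->S1 S1-0->S1 S1-1->S2 S2-0->S2 S2-1->S3 S3-0->S3 S3-1->S4 S4-0->S4 S4-1->S0

The only thing that matters is how many `1`s have appeared, reduced mod 5. Use one state per residue: S0 for 0, …, S4 for 4. Reading `1` moves to the next residue; anything else stays put. S3 is accepting.
5 states suffice.
        0   1  
>  S0   S0  S1 
   S1   S1  S2 
   S2   S2  S3 
 * S3   S3  S4 
   S4   S4  S0 
(> = start, * = accepting)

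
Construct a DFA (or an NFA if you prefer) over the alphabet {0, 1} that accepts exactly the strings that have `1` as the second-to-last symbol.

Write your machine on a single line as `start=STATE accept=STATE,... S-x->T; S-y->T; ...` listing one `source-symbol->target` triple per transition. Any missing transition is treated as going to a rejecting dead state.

A DFA must remember the last 2 symbols (since which symbol is second-to-last isn't known until the input ends). Use one state per possible window of the last ≤2 symbols; accept from those whose window starts with `1`.
7 states suffice.
        0   1  
>  q0   q1  q2 
   q1   q3  q4 
   q2   q5  q6 
   q3   q3  q4 
   q4   q5  q6 
 * q5   q3  q4 
 * q6   q5  q6 
(> = start, * = accepting)

start=q0; accept=q5,q6; q0-0->q1; q0-1->q2; q1-0->q3; q1-1->q4; q2-0->q5; q2-1->q6; q3-0->q3; q3-1->q4; q4-0->q5; q4-1->q6; q5-0->q3; q5-1->q4; q6-0->q5; q6-1->q6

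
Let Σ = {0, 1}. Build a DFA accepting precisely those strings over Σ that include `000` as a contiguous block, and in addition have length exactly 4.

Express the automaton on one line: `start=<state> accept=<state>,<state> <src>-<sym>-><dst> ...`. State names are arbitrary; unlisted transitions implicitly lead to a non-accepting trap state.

Handle the two conditions separately and then intersect. One (4 states) tracks whether and how much of `000` has been seen; the other (6 states) tracks the input length, saturating at 5. Each combined state is a pair, one component from each; accept when both components accept. After merging equivalent states the machine shrinks.
9 states suffice.
        0   1  
>  s0   s1  s2 
   s1   s3  s4 
   s2   s5  s4 
   s3   s6  s4 
   s4   s4  s4 
   s5   s7  s4 
   s6   s8  s8 
   s7   s8  s4 
 * s8   s4  s4 
(> = start, * = accepting)

start=s0 accept=s8 s0-0->s1 s0-1->s2 s1-0->s3 s1-1->s4 s2-0->s5 s2-1->s4 s3-0->s6 s3-1->s4 s4-0->s4 s4-1->s4 s5-0->s7 s5-1->s4 s6-0->s8 s6-1->s8 s7-0->s8 s7-1->s4 s8-0->s4 s8-1->s4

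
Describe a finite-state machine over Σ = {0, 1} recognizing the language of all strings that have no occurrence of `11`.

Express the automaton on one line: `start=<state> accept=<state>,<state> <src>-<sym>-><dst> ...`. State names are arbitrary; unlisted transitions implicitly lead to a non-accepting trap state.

start=q0 accept=q0,q1 q0-0->q0 q0-1->q1 q1-0->q0 q1-1->q2 q2-0->q2 q2-1->q2

Track partial matches of the forbidden pattern `11`. State q2 is a dead state reached once `11` has occurred; every other state accepts. q0 means no part of `11` is currently matched.
3 states suffice.
        0   1  
>* q0   q0  q1 
 * q1   q0  q2 
   q2   q2  q2 
(> = start, * = accepting)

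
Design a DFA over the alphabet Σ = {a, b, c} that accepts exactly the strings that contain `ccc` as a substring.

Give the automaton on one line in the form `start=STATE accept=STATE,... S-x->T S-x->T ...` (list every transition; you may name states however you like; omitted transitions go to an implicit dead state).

States S0..S2 record the length of the longest prefix of `ccc` that matches the current input suffix. Reaching S3 means `ccc` has been seen, and we stay there forever. Accept from S3.
        a   b   c  
>  S0   S0  S0  S1 
   S1   S0  S0  S2 
   S2   S0  S0  S3 
 * S3   S3  S3  S3 
(> = start, * = accepting)

start=S0 accept=S3 S0-a->S0 S0-b->S0 S0-c->S1 S1-a->S0 S1-b->S0 S1-c->S2 S2-a->S0 S2-b->S0 S2-c->S3 S3-a->S3 S3-b->S3 S3-c->S3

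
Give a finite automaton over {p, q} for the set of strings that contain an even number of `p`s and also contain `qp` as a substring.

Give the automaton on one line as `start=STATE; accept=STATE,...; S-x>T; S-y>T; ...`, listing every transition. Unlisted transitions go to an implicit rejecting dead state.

start=A; accept=E; A-p>B; A-q>C; B-p>A; B-q>D; C-p>D; C-q>C; D-p>E; D-q>D; E-p>D; E-q>E

Run two small machines in parallel and take their product. The first has 2 states tracking the count of `p`s modulo 2; the second has 3 states tracking whether and how much of `qp` has been seen. A product state is a pair (one from each), accepting exactly when both do. After merging equivalent states the machine shrinks.
       p  q 
>  A   B  C 
   B   A  D 
   C   D  C 
   D   E  D 
 * E   D  E 
(> = start, * = accepting)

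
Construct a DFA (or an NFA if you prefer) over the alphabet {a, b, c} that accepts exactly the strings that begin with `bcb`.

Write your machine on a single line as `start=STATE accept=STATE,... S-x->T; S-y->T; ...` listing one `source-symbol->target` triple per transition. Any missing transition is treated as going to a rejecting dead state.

Walk along `bcb` while the input agrees: from S0 take `b` to S1, and so on. Any deviation drops to the rejecting sink S4. Once S3 is reached the prefix is confirmed and every continuation is accepted.
With 5 states:
        a   b   c  
>  S0   S4  S1  S4 
   S1   S4  S4  S2 
   S2   S4  S3  S4 
 * S3   S3  S3  S3 
   S4   S4  S4  S4 
(> = start, * = accepting)

start=S0; accept=S3; S0-a->S4; S0-b->S1; S0-c->S4; S1-a->S4; S1-b->S4; S1-c->S2; S2-a->S4; S2-b->S3; S2-c->S4; S3-a->S3; S3-b->S3; S3-c->S3; S4-a->S4; S4-b->S4; S4-c->S4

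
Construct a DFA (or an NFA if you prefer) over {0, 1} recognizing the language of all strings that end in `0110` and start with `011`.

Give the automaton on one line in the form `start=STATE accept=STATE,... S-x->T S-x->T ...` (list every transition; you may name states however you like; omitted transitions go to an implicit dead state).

Run two small machines in parallel and take their product. One (5 states) tracks how much of the suffix `0110` has currently been matched; the other (5 states) tracks whether the input so far still matches the prefix `011`. Each combined state is a pair, one component from each; accept when both components accept.
With 13 states:
          0    1  
>  s0     s1   s2 
   s1     s3   s4 
   s2     s3   s2 
   s3     s3   s5 
   s4     s3   s6 
   s5     s3   s7 
   s6     s8   s9 
   s7    s10   s2 
 * s8    s11  s12 
   s9    s11   s9 
   s10    s3   s5 
   s11   s11  s12 
   s12   s11   s6 
(> = start, * = accepting)

start=s0 accept=s8 s0-0->s1 s0-1->s2 s1-0->s3 s1-1->s4 s2-0->s3 s2-1->s2 s3-0->s3 s3-1->s5 s4-0->s3 s4-1->s6 s5-0->s3 s5-1->s7 s6-0->s8 s6-1->s9 s7-0->s10 s7-1->s2 s8-0->s11 s8-1->s12 s9-0->s11 s9-1->s9 s10-0->s3 s10-1->s5 s11-0->s11 s11-1->s12 s12-0->s11 s12-1->s6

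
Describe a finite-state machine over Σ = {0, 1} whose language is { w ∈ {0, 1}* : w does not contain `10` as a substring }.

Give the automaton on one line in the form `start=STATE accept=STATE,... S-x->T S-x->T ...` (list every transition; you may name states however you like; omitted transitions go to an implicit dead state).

This is the complement of 'contains `10`'. Use the same substring-matching states — s0 through s2 holding how much of `10` has just been matched — but flip the accepting set: everything except the trap s2 accepts.
With 3 states:
        0   1  
>* s0   s0  s1 
 * s1   s2  s1 
   s2   s2  s2 
(> = start, * = accepting)

start=s0 accept=s0,s1 s0-0->s0 s0-1->s1 s1-0->s2 s1-1->s1 s2-0->s2 s2-1->s2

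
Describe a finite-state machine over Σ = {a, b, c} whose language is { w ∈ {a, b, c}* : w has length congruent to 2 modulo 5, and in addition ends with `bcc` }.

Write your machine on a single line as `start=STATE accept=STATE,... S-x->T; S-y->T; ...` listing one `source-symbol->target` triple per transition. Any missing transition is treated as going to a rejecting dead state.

Handle the two conditions separately and then intersect. One (5 states) tracks the input length modulo 5; the other (4 states) tracks how much of the suffix `bcc` has currently been matched. Each combined state is a pair, one component from each; accept when both components accept.
          a    b    c  
>  q0     q1   q2   q1 
   q1     q3   q4   q3 
   q2     q3   q4   q5 
   q3     q6   q7   q6 
   q4     q6   q7   q8 
   q5     q6   q7   q9 
   q6    q10  q11  q10 
   q7    q10  q11  q12 
   q8    q10  q11  q13 
   q9    q10  q11  q10 
   q10    q0  q14   q0 
   q11    q0  q14  q15 
   q12    q0  q14  q16 
   q13    q0  q14   q0 
   q14    q1   q2  q17 
   q15    q1   q2  q18 
   q16    q1   q2   q1 
   q17    q3   q4  q19 
   q18    q3   q4   q3 
 * q19    q6   q7   q6 
(> = start, * = accepting)

start=q0; accept=q19; q0-a->q1; q0-b->q2; q0-c->q1; q1-a->q3; q1-b->q4; q1-c->q3; q2-a->q3; q2-b->q4; q2-c->q5; q3-a->q6; q3-b->q7; q3-c->q6; q4-a->q6; q4-b->q7; q4-c->q8; q5-a->q6; q5-b->q7; q5-c->q9; q6-a->q10; q6-b->q11; q6-c->q10; q7-a->q10; q7-b->q11; q7-c->q12; q8-a->q10; q8-b->q11; q8-c->q13; q9-a->q10; q9-b->q11; q9-c->q10; q10-a->q0; q10-b->q14; q10-c->q0; q11-a->q0; q11-b->q14; q11-c->q15; q12-a->q0; q12-b->q14; q12-c->q16; q13-a->q0; q13-b->q14; q13-c->q0; q14-a->q1; q14-b->q2; q14-c->q17; q15-a->q1; q15-b->q2; q15-c->q18; q16-a->q1; q16-b->q2; q16-c->q1; q17-a->q3; q17-b->q4; q17-c->q19; q18-a->q3; q18-b->q4; q18-c->q3; q19-a->q6; q19-b->q7; q19-c->q6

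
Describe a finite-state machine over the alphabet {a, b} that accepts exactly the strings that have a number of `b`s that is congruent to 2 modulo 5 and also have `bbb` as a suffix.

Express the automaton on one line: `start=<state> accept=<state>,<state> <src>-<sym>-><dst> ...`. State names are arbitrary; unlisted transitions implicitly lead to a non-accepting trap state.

Run two small machines in parallel and take their product. One (5 states) tracks the count of `b`s modulo 5; the other (4 states) tracks how much of the suffix `bbb` has currently been matched. Each combined state is a pair, one component from each; accept when both components accept.
20 states suffice.
          a    b  
>  S0     S0   S1 
   S1     S2   S3 
   S2     S2   S4 
   S3     S5   S6 
   S4     S5   S7 
   S5     S5   S8 
   S6     S9  S10 
   S7     S9  S10 
   S8     S9  S11 
   S9     S9  S12 
   S10   S13  S14 
   S11   S13  S14 
   S12   S13  S15 
   S13   S13  S16 
   S14    S0  S17 
   S15    S0  S17 
   S16    S0  S18 
   S17    S2  S19 
   S18    S2  S19 
 * S19    S5   S6 
(> = start, * = accepting)

start=S0 accept=S19 S0-a->S0 S0-b->S1 S1-a->S2 S1-b->S3 S2-a->S2 S2-b->S4 S3-a->S5 S3-b->S6 S4-a->S5 S4-b->S7 S5-a->S5 S5-b->S8 S6-a->S9 S6-b->S10 S7-a->S9 S7-b->S10 S8-a->S9 S8-b->S11 S9-a->S9 S9-b->S12 S10-a->S13 S10-b->S14 S11-a->S13 S11-b->S14 S12-a->S13 S12-b->S15 S13-a->S13 S13-b->S16 S14-a->S0 S14-b->S17 S15-a->S0 S15-b->S17 S16-a->S0 S16-b->S18 S17-a->S2 S17-b->S19 S18-a->S2 S18-b->S19 S19-a->S5 S19-b->S6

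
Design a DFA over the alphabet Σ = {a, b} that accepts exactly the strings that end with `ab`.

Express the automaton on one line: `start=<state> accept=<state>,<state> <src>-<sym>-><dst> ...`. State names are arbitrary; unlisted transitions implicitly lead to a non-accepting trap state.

Remember how much of `ab` the current input suffix matches. State q0 means no match yet; q1 means the last symbol is `a`; q2 means the last 2 symbols are `ab`. Only q2 accepts. On a mismatch, fall back to the longest proper suffix that is still a prefix of `ab`.
A 3-state machine:
        a   b  
>  q0   q1  q0 
   q1   q1  q2 
 * q2   q1  q0 
(> = start, * = accepting)

start=q0 accept=q2 q0-a->q1 q0-b->q0 q1-a->q1 q1-b->q2 q2-a->q1 q2-b->q0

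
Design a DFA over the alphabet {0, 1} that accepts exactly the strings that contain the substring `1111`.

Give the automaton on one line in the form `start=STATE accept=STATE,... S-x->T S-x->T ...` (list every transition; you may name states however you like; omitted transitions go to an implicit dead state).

start=A accept=E A-0->A A-1->B B-0->A B-1->C C-0->A C-1->D D-0->A D-1->E E-0->E E-1->E

States A..D record the length of the longest prefix of `1111` that matches the current input suffix. Reaching E means `1111` has been seen, and we stay there forever. Accept from E.
With 5 states:
       0  1 
>  A   A  B 
   B   A  C 
   C   A  D 
   D   A  E 
 * E   E  E 
(> = start, * = accepting)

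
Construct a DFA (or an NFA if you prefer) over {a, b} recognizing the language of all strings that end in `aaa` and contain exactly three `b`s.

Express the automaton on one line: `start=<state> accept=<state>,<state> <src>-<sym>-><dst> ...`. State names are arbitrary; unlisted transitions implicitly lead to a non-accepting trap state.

start=S0 accept=S17 S0-a->S1 S0-b->S2 S1-a->S3 S1-b->S2 S2-a->S4 S2-b->S5 S3-a->S6 S3-b->S2 S4-a->S7 S4-b->S5 S5-a->S8 S5-b->S9 S6-a->S6 S6-b->S2 S7-a->S10 S7-b->S5 S8-a->S11 S8-b->S9 S9-a->S12 S9-b->S13 S10-a->S10 S10-b->S5 S11-a->S14 S11-b->S9 S12-a->S15 S12-b->S13 S13-a->S16 S13-b->S13 S14-a->S14 S14-b->S9 S15-a->S17 S15-b->S13 S16-a->S18 S16-b->S13 S17-a->S17 S17-b->S13 S18-a->S19 S18-b->S13 S19-a->S19 S19-b->S13

Handle the two conditions separately and then intersect. One (4 states) tracks how much of the suffix `aaa` has currently been matched; the other (5 states) tracks the count of `b`s, saturating at 4. Each combined state is a pair, one component from each; accept when both components accept.
20 states suffice.
          a    b  
>  S0     S1   S2 
   S1     S3   S2 
   S2     S4   S5 
   S3     S6   S2 
   S4     S7   S5 
   S5     S8   S9 
   S6     S6   S2 
   S7    S10   S5 
   S8    S11   S9 
   S9    S12  S13 
   S10   S10   S5 
   S11   S14   S9 
   S12   S15  S13 
   S13   S16  S13 
   S14   S14   S9 
   S15   S17  S13 
   S16   S18  S13 
 * S17   S17  S13 
   S18   S19  S13 
   S19   S19  S13 
(> = start, * = accepting)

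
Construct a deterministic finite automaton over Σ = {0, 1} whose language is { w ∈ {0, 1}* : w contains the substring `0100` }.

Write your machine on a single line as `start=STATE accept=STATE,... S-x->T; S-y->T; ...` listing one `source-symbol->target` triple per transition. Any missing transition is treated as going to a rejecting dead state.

Track how much of `0100` has been matched so far: state s0 is no progress, s4 is the absorbing accept state reached once `0100` has occurred. Intermediate states record partial matches; on a mismatch, fall back to the longest reusable overlap.
        0   1  
>  s0   s1  s0 
   s1   s1  s2 
   s2   s3  s0 
   s3   s4  s2 
 * s4   s4  s4 
(> = start, * = accepting)

start=s0; accept=s4; s0-0->s1; s0-1->s0; s1-0->s1; s1-1->s2; s2-0->s3; s2-1->s0; s3-0->s4; s3-1->s2; s4-0->s4; s4-1->s4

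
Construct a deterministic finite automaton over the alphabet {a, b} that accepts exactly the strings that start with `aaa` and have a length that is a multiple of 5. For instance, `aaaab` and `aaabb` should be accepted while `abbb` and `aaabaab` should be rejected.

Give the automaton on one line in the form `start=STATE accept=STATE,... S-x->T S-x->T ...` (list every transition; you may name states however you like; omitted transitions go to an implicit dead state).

start=q0 accept=q6 q0-a->q1 q0-b->q2 q1-a->q3 q1-b->q2 q2-a->q2 q2-b->q2 q3-a->q4 q3-b->q2 q4-a->q5 q4-b->q5 q5-a->q6 q5-b->q6 q6-a->q7 q6-b->q7 q7-a->q8 q7-b->q8 q8-a->q4 q8-b->q4

Build one automaton per condition and run them in lockstep. One (5 states) tracks whether the input so far still matches the prefix `aaa`; the other (5 states) tracks the input length modulo 5. Each combined state is a pair, one component from each; accept when both components accept. Equivalent product states are then merged.
        a   b  
>  q0   q1  q2 
   q1   q3  q2 
   q2   q2  q2 
   q3   q4  q2 
   q4   q5  q5 
   q5   q6  q6 
 * q6   q7  q7 
   q7   q8  q8 
   q8   q4  q4 
(> = start, * = accepting)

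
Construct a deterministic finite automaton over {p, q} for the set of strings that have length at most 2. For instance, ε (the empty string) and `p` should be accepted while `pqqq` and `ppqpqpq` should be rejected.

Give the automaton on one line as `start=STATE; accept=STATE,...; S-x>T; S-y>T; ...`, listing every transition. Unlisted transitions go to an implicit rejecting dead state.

Count input length up to 3: every symbol moves from s0 toward s3, which means 'more than 2' and absorbs. Accept from {s0, s1, s2}.
With 4 states:
        p   q  
>* s0   s1  s1 
 * s1   s2  s2 
 * s2   s3  s3 
   s3   s3  s3 
(> = start, * = accepting)

start=s0; accept=s0,s1,s2; s0-p>s1; s0-q>s1; s1-p>s2; s1-q>s2; s2-p>s3; s2-q>s3; s3-p>s3; s3-q>s3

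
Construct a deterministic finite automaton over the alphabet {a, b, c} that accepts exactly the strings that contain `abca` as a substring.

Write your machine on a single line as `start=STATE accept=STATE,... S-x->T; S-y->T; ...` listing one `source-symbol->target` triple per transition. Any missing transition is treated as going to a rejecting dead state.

start=q0; accept=q4; q0-a->q1; q0-b->q0; q0-c->q0; q1-a->q1; q1-b->q2; q1-c->q0; q2-a->q1; q2-b->q0; q2-c->q3; q3-a->q4; q3-b->q0; q3-c->q0; q4-a->q4; q4-b->q4; q4-c->q4

Track how much of `abca` has been matched so far: state q0 is no progress, q4 is the absorbing accept state reached once `abca` has occurred. Intermediate states record partial matches; on a mismatch, fall back to the longest reusable overlap.
A 5-state machine:
        a   b   c  
>  q0   q1  q0  q0 
   q1   q1  q2  q0 
   q2   q1  q0  q3 
   q3   q4  q0  q0 
 * q4   q4  q4  q4 
(> = start, * = accepting)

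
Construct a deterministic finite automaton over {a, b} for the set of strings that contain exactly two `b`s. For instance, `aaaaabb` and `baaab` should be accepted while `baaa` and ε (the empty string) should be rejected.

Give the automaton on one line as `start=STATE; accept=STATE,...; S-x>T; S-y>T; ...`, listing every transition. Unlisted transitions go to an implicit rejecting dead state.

Only the number of `b`s matters, and only up to 3. Make a chain s0 → s1 → s2 → s3 advanced by each `b` (with s3 absorbing); every other symbol self-loops. The accepting set is {s2}.
With 4 states:
        a   b  
>  s0   s0  s1 
   s1   s1  s2 
 * s2   s2  s3 
   s3   s3  s3 
(> = start, * = accepting)

start=s0; accept=s2; s0-a>s0; s0-b>s1; s1-a>s1; s1-b>s2; s2-a>s2; s2-b>s3; s3-a>s3; s3-b>s3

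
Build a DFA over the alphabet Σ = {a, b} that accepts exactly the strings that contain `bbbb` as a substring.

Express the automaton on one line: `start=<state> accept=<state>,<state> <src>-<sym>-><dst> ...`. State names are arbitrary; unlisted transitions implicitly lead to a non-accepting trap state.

States q0..q3 record the length of the longest prefix of `bbbb` that matches the current input suffix. Reaching q4 means `bbbb` has been seen, and we stay there forever. Accept from q4.
With 5 states:
        a   b  
>  q0   q0  q1 
   q1   q0  q2 
   q2   q0  q3 
   q3   q0  q4 
 * q4   q4  q4 
(> = start, * = accepting)

start=q0 accept=q4 q0-a->q0 q0-b->q1 q1-a->q0 q1-b->q2 q2-a->q0 q2-b->q3 q3-a->q0 q3-b->q4 q4-a->q4 q4-b->q4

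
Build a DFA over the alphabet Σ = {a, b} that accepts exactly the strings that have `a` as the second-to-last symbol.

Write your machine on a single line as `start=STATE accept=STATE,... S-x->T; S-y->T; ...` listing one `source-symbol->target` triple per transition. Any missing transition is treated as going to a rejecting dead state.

A DFA must remember the last 2 symbols (since which symbol is second-to-last isn't known until the input ends). Use one state per possible window of the last ≤2 symbols; accept from those whose window starts with `a`.
        a   b  
>  q0   q1  q2 
   q1   q3  q4 
   q2   q5  q6 
 * q3   q3  q4 
 * q4   q5  q6 
   q5   q3  q4 
   q6   q5  q6 
(> = start, * = accepting)

start=q0; accept=q3,q4; q0-a->q1; q0-b->q2; q1-a->q3; q1-b->q4; q2-a->q5; q2-b->q6; q3-a->q3; q3-b->q4; q4-a->q5; q4-b->q6; q5-a->q3; q5-b->q4; q6-a->q5; q6-b->q6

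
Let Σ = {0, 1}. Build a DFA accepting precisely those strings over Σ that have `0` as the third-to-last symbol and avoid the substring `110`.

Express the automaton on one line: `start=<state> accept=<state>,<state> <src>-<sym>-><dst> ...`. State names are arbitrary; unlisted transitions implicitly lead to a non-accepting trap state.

start=S0 accept=S6,S7,S8,S9 S0-0->S1 S0-1->S2 S1-0->S3 S1-1->S4 S2-0->S1 S2-1->S5 S3-0->S6 S3-1->S7 S4-0->S8 S4-1->S9 S5-0->S5 S5-1->S5 S6-0->S6 S6-1->S7 S7-0->S8 S7-1->S9 S8-0->S3 S8-1->S4 S9-0->S5 S9-1->S5

Handle the two conditions separately and then intersect. The first has 15 states tracking the last 3 symbols read; the second has 4 states tracking partial matches of the forbidden pattern `110`. A product state is a pair (one from each), accepting exactly when both do. Minimizing collapses redundant product states.
        0   1  
>  S0   S1  S2 
   S1   S3  S4 
   S2   S1  S5 
   S3   S6  S7 
   S4   S8  S9 
   S5   S5  S5 
 * S6   S6  S7 
 * S7   S8  S9 
 * S8   S3  S4 
 * S9   S5  S5 
(> = start, * = accepting)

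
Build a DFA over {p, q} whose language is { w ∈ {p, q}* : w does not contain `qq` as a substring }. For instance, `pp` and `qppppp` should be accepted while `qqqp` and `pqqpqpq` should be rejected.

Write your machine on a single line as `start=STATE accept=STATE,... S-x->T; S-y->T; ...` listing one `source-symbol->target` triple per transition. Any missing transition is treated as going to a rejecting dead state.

Track partial matches of the forbidden pattern `qq`. State S2 is a dead state reached once `qq` has occurred; every other state accepts. S0 means no part of `qq` is currently matched.
A 3-state machine:
        p   q  
>* S0   S0  S1 
 * S1   S0  S2 
   S2   S2  S2 
(> = start, * = accepting)

start=S0; accept=S0,S1; S0-p->S0; S0-q->S1; S1-p->S0; S1-q->S2; S2-p->S2; S2-q->S2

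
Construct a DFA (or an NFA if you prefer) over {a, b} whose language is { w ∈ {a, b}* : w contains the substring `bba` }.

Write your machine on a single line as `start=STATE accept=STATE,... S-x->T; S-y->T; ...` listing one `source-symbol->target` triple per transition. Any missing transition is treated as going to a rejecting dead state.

start=q0; accept=q3; q0-a->q0; q0-b->q1; q1-a->q0; q1-b->q2; q2-a->q3; q2-b->q2; q3-a->q3; q3-b->q3

States q0..q2 record the length of the longest prefix of `bba` that matches the current input suffix. Reaching q3 means `bba` has been seen, and we stay there forever. Accept from q3.
With 4 states:
        a   b  
>  q0   q0  q1 
   q1   q0  q2 
   q2   q3  q2 
 * q3   q3  q3 
(> = start, * = accepting)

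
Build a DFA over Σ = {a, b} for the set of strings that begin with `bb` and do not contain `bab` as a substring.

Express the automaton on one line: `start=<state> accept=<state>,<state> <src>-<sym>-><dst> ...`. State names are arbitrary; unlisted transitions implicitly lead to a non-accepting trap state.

start=S0 accept=S3,S4,S5 S0-a->S1 S0-b->S2 S1-a->S1 S1-b->S1 S2-a->S1 S2-b->S3 S3-a->S4 S3-b->S3 S4-a->S5 S4-b->S1 S5-a->S5 S5-b->S3

Build one automaton per condition and run them in lockstep. The first has 4 states tracking whether the input so far still matches the prefix `bb`; the second has 4 states tracking partial matches of the forbidden pattern `bab`. A product state is a pair (one from each), accepting exactly when both do. Minimizing collapses redundant product states.
6 states suffice.
        a   b  
>  S0   S1  S2 
   S1   S1  S1 
   S2   S1  S3 
 * S3   S4  S3 
 * S4   S5  S1 
 * S5   S5  S3 
(> = start, * = accepting)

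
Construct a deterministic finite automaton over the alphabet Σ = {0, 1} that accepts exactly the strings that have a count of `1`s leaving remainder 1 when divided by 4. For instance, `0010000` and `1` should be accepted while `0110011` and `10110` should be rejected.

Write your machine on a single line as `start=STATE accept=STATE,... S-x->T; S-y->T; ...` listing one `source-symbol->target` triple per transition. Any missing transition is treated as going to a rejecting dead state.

The only thing that matters is how many `1`s have appeared, reduced mod 4. Use one state per residue: q0 for 0, …, q3 for 3. Reading `1` moves to the next residue; anything else stays put. q1 is accepting.
        0   1  
>  q0   q0  q1 
 * q1   q1  q2 
   q2   q2  q3 
   q3   q3  q0 
(> = start, * = accepting)

start=q0; accept=q1; q0-0->q0; q0-1->q1; q1-0->q1; q1-1->q2; q2-0->q2; q2-1->q3; q3-0->q3; q3-1->q0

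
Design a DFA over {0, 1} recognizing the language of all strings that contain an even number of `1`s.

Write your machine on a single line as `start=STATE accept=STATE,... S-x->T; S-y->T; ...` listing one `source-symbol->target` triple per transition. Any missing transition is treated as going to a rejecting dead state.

The only thing that matters is how many `1`s have appeared, reduced mod 2. Use one state per residue: S0 for 0, …, S1 for 1. Reading `1` moves to the next residue; anything else stays put. S0 is accepting.
With 2 states:
        0   1  
>* S0   S0  S1 
   S1   S1  S0 
(> = start, * = accepting)

start=S0; accept=S0; S0-0->S0; S0-1->S1; S1-0->S1; S1-1->S0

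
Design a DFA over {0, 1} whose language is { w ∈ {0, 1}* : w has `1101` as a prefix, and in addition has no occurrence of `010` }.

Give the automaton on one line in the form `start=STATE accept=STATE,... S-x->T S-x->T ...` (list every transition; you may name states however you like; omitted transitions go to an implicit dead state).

start=s0 accept=s5,s6,s7 s0-0->s1 s0-1->s2 s1-0->s1 s1-1->s1 s2-0->s1 s2-1->s3 s3-0->s4 s3-1->s1 s4-0->s1 s4-1->s5 s5-0->s1 s5-1->s6 s6-0->s7 s6-1->s6 s7-0->s7 s7-1->s5

Handle the two conditions separately and then intersect. The first has 6 states tracking whether the input so far still matches the prefix `1101`; the second has 4 states tracking partial matches of the forbidden pattern `010`. A product state is a pair (one from each), accepting exactly when both do. After merging equivalent states the machine shrinks.
8 states suffice.
        0   1  
>  s0   s1  s2 
   s1   s1  s1 
   s2   s1  s3 
   s3   s4  s1 
   s4   s1  s5 
 * s5   s1  s6 
 * s6   s7  s6 
 * s7   s7  s5 
(> = start, * = accepting)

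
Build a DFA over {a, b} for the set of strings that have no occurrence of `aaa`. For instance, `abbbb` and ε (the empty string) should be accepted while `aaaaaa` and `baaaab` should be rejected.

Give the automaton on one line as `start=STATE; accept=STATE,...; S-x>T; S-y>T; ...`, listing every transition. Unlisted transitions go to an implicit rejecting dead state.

start=q0; accept=q0,q1,q2; q0-a>q1; q0-b>q0; q1-a>q2; q1-b>q0; q2-a>q3; q2-b>q0; q3-a>q3; q3-b>q3

This is the complement of 'contains `aaa`'. Use the same substring-matching states — q0 through q3 holding how much of `aaa` has just been matched — but flip the accepting set: everything except the trap q3 accepts.
4 states suffice.
        a   b  
>* q0   q1  q0 
 * q1   q2  q0 
 * q2   q3  q0 
   q3   q3  q3 
(> = start, * = accepting)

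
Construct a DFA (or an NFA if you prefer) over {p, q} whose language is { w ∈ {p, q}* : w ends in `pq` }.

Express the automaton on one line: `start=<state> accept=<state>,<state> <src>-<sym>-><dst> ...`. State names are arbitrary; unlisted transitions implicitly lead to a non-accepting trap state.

Let each state record the length of the longest suffix of the input read so far that is also a prefix of `pq`. s1 means the last symbol is `p`; s2 means the last 2 symbols are `pq`. Accept only at s2, where the string currently ends in `pq`.
With 3 states:
        p   q  
>  s0   s1  s0 
   s1   s1  s2 
 * s2   s1  s0 
(> = start, * = accepting)

start=s0 accept=s2 s0-p->s1 s0-q->s0 s1-p->s1 s1-q->s2 s2-p->s1 s2-q->s0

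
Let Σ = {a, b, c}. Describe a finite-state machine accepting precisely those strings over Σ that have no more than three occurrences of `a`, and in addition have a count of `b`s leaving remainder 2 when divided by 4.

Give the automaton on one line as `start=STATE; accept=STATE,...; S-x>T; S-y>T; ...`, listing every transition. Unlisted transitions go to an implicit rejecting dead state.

Handle the two conditions separately and then intersect. One (5 states) tracks the count of `a`s, saturating at 4; the other (4 states) tracks the count of `b`s modulo 4. Each combined state is a pair, one component from each; accept when both components accept. Equivalent product states are then merged.
          a    b    c  
>  S0     S1   S2   S0 
   S1     S3   S4   S1 
   S2     S4   S5   S2 
   S3     S6   S7   S3 
   S4     S7   S8   S4 
 * S5     S8   S9   S5 
   S6    S10  S11   S6 
   S7    S11  S12   S7 
 * S8    S12  S13   S8 
   S9    S13   S0   S9 
   S10   S10  S10  S10 
   S11   S10  S14  S11 
 * S12   S14  S15  S12 
   S13   S15   S1  S13 
 * S14   S10  S16  S14 
   S15   S16   S3  S15 
   S16   S10   S6  S16 
(> = start, * = accepting)

start=S0; accept=S5,S8,S12,S14; S0-a>S1; S0-b>S2; S0-c>S0; S1-a>S3; S1-b>S4; S1-c>S1; S2-a>S4; S2-b>S5; S2-c>S2; S3-a>S6; S3-b>S7; S3-c>S3; S4-a>S7; S4-b>S8; S4-c>S4; S5-a>S8; S5-b>S9; S5-c>S5; S6-a>S10; S6-b>S11; S6-c>S6; S7-a>S11; S7-b>S12; S7-c>S7; S8-a>S12; S8-b>S13; S8-c>S8; S9-a>S13; S9-b>S0; S9-c>S9; S10-a>S10; S10-b>S10; S10-c>S10; S11-a>S10; S11-b>S14; S11-c>S11; S12-a>S14; S12-b>S15; S12-c>S12; S13-a>S15; S13-b>S1; S13-c>S13; S14-a>S10; S14-b>S16; S14-c>S14; S15-a>S16; S15-b>S3; S15-c>S15; S16-a>S10; S16-b>S6; S16-c>S16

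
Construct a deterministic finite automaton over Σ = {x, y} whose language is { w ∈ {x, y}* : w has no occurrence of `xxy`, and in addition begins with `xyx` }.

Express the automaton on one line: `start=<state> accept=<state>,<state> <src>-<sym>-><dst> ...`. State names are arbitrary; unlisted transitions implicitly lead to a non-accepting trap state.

Build one automaton per condition and run them in lockstep. One (4 states) tracks partial matches of the forbidden pattern `xxy`; the other (5 states) tracks whether the input so far still matches the prefix `xyx`. Each combined state is a pair, one component from each; accept when both components accept. Equivalent product states are then merged.
        x   y  
>  S0   S1  S2 
   S1   S2  S3 
   S2   S2  S2 
   S3   S4  S2 
 * S4   S5  S6 
 * S5   S5  S2 
 * S6   S4  S6 
(> = start, * = accepting)

start=S0 accept=S4,S5,S6 S0-x->S1 S0-y->S2 S1-x->S2 S1-y->S3 S2-x->S2 S2-y->S2 S3-x->S4 S3-y->S2 S4-x->S5 S4-y->S6 S5-x->S5 S5-y->S2 S6-x->S4 S6-y->S6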